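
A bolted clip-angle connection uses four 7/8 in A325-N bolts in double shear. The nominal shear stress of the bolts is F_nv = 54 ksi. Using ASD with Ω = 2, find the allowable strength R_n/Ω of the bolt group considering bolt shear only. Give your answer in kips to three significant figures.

130 kips

A_b = π × 0.875² / 4 = 0.6013 in².
R_n = F_nv · A_b · n · n_s = 54 × 0.6013 × 4 × 2 = 259.8 kips.
Allowable strength R_n/Ω = 259.8 / 2 = 130 kips.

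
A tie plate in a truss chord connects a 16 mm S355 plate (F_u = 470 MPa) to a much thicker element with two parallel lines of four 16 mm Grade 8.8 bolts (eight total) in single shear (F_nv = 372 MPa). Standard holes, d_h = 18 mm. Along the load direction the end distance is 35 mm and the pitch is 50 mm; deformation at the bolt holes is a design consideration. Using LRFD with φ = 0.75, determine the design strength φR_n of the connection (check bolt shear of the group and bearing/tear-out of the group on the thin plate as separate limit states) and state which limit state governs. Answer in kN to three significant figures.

449 kN (bolt shear governs)

Bolt shear: A_b = π·16²/4 = 201.1 mm²; R_n = 372 × 201.1 × 8 × 1 / 1000 = 598.4 kN → 0.75 × 598.4 = 449 kN.
Bearing (1.2 l_c t F_u ≤ 2.4 d t F_u): upper limit = 2.4·16·16·470 / 1000 = 288.8 kN.
  Edge l_c = 35 − 18/2 = 26 → r_n = 234.6 kN; interior l_c = 50 − 18 = 32 → r_n = 288.8 kN.
  R_n,bearing = 2·234.6 + 6·288.8 = 2202 kN → 0.75 × 2202 = 1650 kN.
Bolt shear governs: 449 kN.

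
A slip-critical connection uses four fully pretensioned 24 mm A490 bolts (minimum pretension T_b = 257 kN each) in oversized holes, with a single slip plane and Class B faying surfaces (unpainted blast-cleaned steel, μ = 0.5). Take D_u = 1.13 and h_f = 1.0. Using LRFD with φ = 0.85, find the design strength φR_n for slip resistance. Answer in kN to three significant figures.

494 kN

R_n = μ · D_u · h_f · T_b · n_s · n_b = 0.5 × 1.13 × 1.0 × 257 × 1 × 4 = 580.8 kN.
Design strength φR_n = 0.85 × 580.8 = 494 kN.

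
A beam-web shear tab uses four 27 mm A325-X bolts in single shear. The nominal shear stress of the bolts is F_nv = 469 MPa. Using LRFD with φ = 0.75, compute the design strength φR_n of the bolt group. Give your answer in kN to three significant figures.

806 kN

A_b = π × 27² / 4 = 572.6 mm².
R_n = F_nv · A_b · n · n_s = 469 × 572.6 × 4 × 1 / 1000 = 1074 kN.
Design strength φR_n = 0.75 × 1074 = 806 kN.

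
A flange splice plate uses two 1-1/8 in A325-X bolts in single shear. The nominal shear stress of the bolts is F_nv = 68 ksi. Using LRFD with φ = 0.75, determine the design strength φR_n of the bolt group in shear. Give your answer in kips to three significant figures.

101 kips

A_b = π × 1.125² / 4 = 0.994 in².
R_n = F_nv · A_b · n · n_s = 68 × 0.994 × 2 × 1 = 135.2 kips.
Design strength φR_n = 0.75 × 135.2 = 101 kips.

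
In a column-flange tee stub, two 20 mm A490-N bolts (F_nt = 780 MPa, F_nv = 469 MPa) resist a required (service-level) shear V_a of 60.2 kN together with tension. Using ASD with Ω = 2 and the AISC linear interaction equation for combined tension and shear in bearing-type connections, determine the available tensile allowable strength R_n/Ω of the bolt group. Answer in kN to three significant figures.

A_b = π·20²/4 = 314.2 mm²; f_rv = 60.2 × 1000 / (2 × 314.2) = 95.81 MPa.
F'_nt = 1.3 F_nt − (Ω F_nt / F_nv) f_rv = 1.3·780 − (2·780/469)·95.81 = 695.3 MPa, capped at F_nt → F'_nt = 695.3 MPa.
R_n = F'_nt · A_b · n = 695.3 × 314.2 × 2 / 1000 = 436.9 kN.
Allowable strength R_n/Ω = 436.9 / 2 = 218 kN.

218 kN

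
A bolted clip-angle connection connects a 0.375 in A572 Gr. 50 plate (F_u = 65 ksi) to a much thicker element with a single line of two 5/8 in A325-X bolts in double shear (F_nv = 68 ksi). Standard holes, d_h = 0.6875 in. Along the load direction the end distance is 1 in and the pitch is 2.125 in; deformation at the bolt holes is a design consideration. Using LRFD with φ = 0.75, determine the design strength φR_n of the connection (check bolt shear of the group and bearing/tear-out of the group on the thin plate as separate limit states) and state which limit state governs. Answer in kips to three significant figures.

Bolt shear: A_b = π·0.625²/4 = 0.3068 in²; R_n = 68 × 0.3068 × 2 × 2 = 83.45 kips → 0.75 × 83.45 = 62.6 kips.
Bearing (1.2 l_c t F_u ≤ 2.4 d t F_u): upper limit = 2.4·0.625·0.375·65 = 36.56 kips.
  Edge l_c = 1 − 0.6875/2 = 0.6562 → r_n = 19.2 kips; interior l_c = 2.125 − 0.6875 = 1.438 → r_n = 36.56 kips.
  R_n,bearing = 1·19.2 + 1·36.56 = 55.76 kips → 0.75 × 55.76 = 41.8 kips.
Bearing governs: 41.8 kips.

41.8 kips (bearing governs)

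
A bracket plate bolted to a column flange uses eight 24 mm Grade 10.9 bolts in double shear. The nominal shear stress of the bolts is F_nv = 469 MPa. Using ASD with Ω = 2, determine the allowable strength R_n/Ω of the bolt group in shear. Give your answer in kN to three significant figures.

A_b = π × 24² / 4 = 452.4 mm².
R_n = F_nv · A_b · n · n_s = 469 × 452.4 × 8 × 2 / 1000 = 3395 kN.
Allowable strength R_n/Ω = 3395 / 2 = 1700 kN.

1700 kN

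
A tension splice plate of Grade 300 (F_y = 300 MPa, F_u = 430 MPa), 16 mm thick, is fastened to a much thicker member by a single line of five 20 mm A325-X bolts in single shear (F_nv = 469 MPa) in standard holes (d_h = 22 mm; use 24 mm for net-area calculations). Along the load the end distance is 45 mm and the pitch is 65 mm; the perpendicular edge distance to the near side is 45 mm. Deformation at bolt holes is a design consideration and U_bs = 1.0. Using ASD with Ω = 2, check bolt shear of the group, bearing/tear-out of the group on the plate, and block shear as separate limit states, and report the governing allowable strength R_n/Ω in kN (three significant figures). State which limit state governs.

Bolt shear: A_b = π·20²/4 = 314.2 mm²; R_n = 469 × 314.2 × 5 × 1 / 1000 = 736.7 kN → 736.7 / 2 = 368 kN.
Bearing: edge l_c = 34, r_n = 280.7 kN; interior l_c = 43, r_n = 330.2 kN; R_n = 280.7 + 4·330.2 = 1602 kN → 801 kN.
Block shear: A_gv = 4880, A_nv = 3152, A_nt = 528 mm²; R_n = min(0.6F_uA_nv, 0.6F_yA_gv) + U_bs·F_u·A_nt = 1040 kN → 520 kN.
Bolt shear governs: 368 kN.

368 kN (bolt shear governs)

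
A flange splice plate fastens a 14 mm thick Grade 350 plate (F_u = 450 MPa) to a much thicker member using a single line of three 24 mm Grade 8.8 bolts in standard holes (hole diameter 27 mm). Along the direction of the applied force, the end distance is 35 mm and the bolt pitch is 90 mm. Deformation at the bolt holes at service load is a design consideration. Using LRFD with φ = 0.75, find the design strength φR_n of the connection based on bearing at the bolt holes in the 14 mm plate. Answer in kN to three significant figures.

Per bolt r_n = 1.2 l_c t F_u ≤ 2.4 d t F_u; upper limit = 2.4 × 24 × 14 × 450 / 1000 = 362.9 kN.
Edge bolt: l_c = 35 − 27/2 = 21.5 mm → 1.2 × 21.5 × 14 × 450 / 1000 = 162.5 → r_n = 162.5 kN.
Interior bolts: l_c = 90 − 27 = 63 mm → 1.2 × 63 × 14 × 450 / 1000 = 476.3 → r_n = 362.9 kN.
R_n = 1 × 162.5 + 2 × 362.9 = 888.3 kN.
Design strength φR_n = 0.75 × 888.3 = 666 kN.

666 kN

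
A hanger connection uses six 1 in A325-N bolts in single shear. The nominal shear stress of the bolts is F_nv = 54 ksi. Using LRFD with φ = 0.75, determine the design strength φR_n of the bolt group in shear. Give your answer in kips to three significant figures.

191 kips

A_b = π × 1² / 4 = 0.7854 in².
R_n = F_nv · A_b · n · n_s = 54 × 0.7854 × 6 × 1 = 254.5 kips.
Design strength φR_n = 0.75 × 254.5 = 191 kips.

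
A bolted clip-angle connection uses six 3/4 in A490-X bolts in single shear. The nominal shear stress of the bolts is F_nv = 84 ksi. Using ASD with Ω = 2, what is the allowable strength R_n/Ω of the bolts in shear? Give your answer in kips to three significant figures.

A_b = π × 0.75² / 4 = 0.4418 in².
R_n = F_nv · A_b · n · n_s = 84 × 0.4418 × 6 × 1 = 222.7 kips.
Allowable strength R_n/Ω = 222.7 / 2 = 111 kips.

111 kips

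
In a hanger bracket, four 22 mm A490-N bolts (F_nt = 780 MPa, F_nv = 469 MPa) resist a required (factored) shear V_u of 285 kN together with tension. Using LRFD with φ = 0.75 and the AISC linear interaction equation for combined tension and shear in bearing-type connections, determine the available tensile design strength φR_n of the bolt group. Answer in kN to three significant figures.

A_b = π·22²/4 = 380.1 mm²; f_rv = 285 × 1000 / (4 × 380.1) = 187.4 MPa.
F'_nt = 1.3 F_nt − (F_nt / φF_nv) f_rv = 1.3·780 − (780/(0.75·469))·187.4 = 598.4 MPa, capped at F_nt → F'_nt = 598.4 MPa.
R_n = F'_nt · A_b · n = 598.4 × 380.1 × 4 / 1000 = 909.8 kN.
Design strength φR_n = 0.75 × 909.8 = 682 kN.

682 kN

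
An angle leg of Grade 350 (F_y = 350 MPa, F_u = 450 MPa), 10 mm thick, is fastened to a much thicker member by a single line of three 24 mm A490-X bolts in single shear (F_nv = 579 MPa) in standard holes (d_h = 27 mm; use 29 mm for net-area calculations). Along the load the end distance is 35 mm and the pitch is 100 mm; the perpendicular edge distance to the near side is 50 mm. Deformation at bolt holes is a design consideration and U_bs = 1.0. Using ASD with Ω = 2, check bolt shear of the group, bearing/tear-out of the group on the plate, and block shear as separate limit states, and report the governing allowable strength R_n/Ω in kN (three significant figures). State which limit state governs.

299 kN (block shear governs)

Bolt shear: A_b = π·24²/4 = 452.4 mm²; R_n = 579 × 452.4 × 3 × 1 / 1000 = 785.8 kN → 785.8 / 2 = 393 kN.
Bearing: edge l_c = 21.5, r_n = 116.1 kN; interior l_c = 73, r_n = 259.2 kN; R_n = 116.1 + 2·259.2 = 634.5 kN → 317 kN.
Block shear: A_gv = 2350, A_nv = 1625, A_nt = 355 mm²; R_n = min(0.6F_uA_nv, 0.6F_yA_gv) + U_bs·F_u·A_nt = 598.5 kN → 299 kN.
Block shear governs: 299 kN.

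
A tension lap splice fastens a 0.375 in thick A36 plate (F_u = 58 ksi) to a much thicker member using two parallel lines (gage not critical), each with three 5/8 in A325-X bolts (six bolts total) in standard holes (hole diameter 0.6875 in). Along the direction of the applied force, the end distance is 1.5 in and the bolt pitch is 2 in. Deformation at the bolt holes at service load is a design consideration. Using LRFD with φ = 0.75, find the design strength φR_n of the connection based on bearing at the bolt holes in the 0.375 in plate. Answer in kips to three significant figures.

143 kips

Per bolt r_n = 1.2 l_c t F_u ≤ 2.4 d t F_u; upper limit = 2.4 × 0.625 × 0.375 × 58 = 32.62 kips.
Edge bolt: l_c = 1.5 − 0.6875/2 = 1.156 in → 1.2 × 1.156 × 0.375 × 58 = 30.18 → r_n = 30.18 kips.
Interior bolts: l_c = 2 − 0.6875 = 1.312 in → 1.2 × 1.312 × 0.375 × 58 = 34.26 → r_n = 32.62 kips.
R_n = 2 × 30.18 + 4 × 32.62 = 190.9 kips.
Design strength φR_n = 0.75 × 190.9 = 143 kips.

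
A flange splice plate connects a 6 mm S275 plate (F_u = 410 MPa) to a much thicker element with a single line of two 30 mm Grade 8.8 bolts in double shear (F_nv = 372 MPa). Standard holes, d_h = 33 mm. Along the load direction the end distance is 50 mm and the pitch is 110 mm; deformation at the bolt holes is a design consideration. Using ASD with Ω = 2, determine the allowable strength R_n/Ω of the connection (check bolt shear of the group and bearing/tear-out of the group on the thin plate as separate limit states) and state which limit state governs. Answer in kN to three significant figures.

138 kN (bearing governs)

Bolt shear: A_b = π·30²/4 = 706.9 mm²; R_n = 372 × 706.9 × 2 × 2 / 1000 = 1052 kN → 1052 / 2 = 526 kN.
Bearing (1.2 l_c t F_u ≤ 2.4 d t F_u): upper limit = 2.4·30·6·410 / 1000 = 177.1 kN.
  Edge l_c = 50 − 33/2 = 33.5 → r_n = 98.89 kN; interior l_c = 110 − 33 = 77 → r_n = 177.1 kN.
  R_n,bearing = 1·98.89 + 1·177.1 = 276 kN → 276 / 2 = 138 kN.
Bearing governs: 138 kN.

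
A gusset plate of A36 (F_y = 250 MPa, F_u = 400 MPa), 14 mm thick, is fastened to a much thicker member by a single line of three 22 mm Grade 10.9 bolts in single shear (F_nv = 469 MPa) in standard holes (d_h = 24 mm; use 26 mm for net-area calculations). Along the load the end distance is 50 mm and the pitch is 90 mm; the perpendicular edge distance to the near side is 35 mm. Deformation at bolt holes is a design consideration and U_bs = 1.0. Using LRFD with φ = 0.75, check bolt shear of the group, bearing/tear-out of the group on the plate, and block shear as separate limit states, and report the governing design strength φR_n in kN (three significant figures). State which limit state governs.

Bolt shear: A_b = π·22²/4 = 380.1 mm²; R_n = 469 × 380.1 × 3 × 1 / 1000 = 534.8 kN → 0.75 × 534.8 = 401 kN.
Bearing: edge l_c = 38, r_n = 255.4 kN; interior l_c = 66, r_n = 295.7 kN; R_n = 255.4 + 2·295.7 = 846.7 kN → 635 kN.
Block shear: A_gv = 3220, A_nv = 2310, A_nt = 308 mm²; R_n = min(0.6F_uA_nv, 0.6F_yA_gv) + U_bs·F_u·A_nt = 606.2 kN → 455 kN.
Bolt shear governs: 401 kN.

401 kN (bolt shear governs)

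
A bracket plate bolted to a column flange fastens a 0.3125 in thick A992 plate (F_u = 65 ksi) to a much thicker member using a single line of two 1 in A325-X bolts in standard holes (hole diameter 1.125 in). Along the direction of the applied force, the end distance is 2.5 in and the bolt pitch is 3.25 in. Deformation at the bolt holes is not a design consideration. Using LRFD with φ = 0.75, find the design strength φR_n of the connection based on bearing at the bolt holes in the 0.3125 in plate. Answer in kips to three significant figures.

Per bolt r_n = 1.5 l_c t F_u ≤ 3.0 d t F_u; upper limit = 3.0 × 1 × 0.3125 × 65 = 60.94 kips.
Edge bolt: l_c = 2.5 − 1.125/2 = 1.938 in → 1.5 × 1.938 × 0.3125 × 65 = 59.03 → r_n = 59.03 kips.
Interior bolts: l_c = 3.25 − 1.125 = 2.125 in → 1.5 × 2.125 × 0.3125 × 65 = 64.75 → r_n = 60.94 kips.
R_n = 1 × 59.03 + 1 × 60.94 = 120 kips.
Design strength φR_n = 0.75 × 120 = 90 kips.

90 kips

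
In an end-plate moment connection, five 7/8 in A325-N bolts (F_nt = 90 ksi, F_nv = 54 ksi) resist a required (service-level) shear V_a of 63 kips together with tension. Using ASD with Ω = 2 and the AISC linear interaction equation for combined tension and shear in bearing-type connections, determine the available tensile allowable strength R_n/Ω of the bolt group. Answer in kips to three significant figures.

70.9 kips

A_b = π·0.875²/4 = 0.6013 in²; f_rv = 63 / (5 × 0.6013) = 20.95 ksi.
F'_nt = 1.3 F_nt − (Ω F_nt / F_nv) f_rv = 1.3·90 − (2·90/54)·20.95 = 47.15 ksi, capped at F_nt → F'_nt = 47.15 ksi.
R_n = F'_nt · A_b · n = 47.15 × 0.6013 × 5 = 141.8 kips.
Allowable strength R_n/Ω = 141.8 / 2 = 70.9 kips.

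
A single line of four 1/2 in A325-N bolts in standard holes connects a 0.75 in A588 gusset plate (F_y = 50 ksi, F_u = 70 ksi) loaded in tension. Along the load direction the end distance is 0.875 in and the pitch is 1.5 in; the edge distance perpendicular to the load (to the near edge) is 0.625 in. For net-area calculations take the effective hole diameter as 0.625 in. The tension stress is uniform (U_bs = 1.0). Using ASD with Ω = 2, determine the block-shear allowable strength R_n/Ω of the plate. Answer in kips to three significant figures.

Shear plane L_v = 0.875 + 3·1.5 = 5.375 in; A_gv = 5.375 × 0.75 = 4.031 in².
A_nv = (5.375 − 3.5·0.625) × 0.75 = 2.391 in².
A_nt = (0.625 − 0.5·0.625) × 0.75 = 0.2344 in².
0.6 F_u A_nv = 100.4 kips; 0.6 F_y A_gv = 120.9 kips → shear rupture governs the shear term.
R_n = 100.4 + 1.0 × 70 × 0.2344 = 116.8 kips.
Allowable strength R_n/Ω = 116.8 / 2 = 58.4 kips.

58.4 kips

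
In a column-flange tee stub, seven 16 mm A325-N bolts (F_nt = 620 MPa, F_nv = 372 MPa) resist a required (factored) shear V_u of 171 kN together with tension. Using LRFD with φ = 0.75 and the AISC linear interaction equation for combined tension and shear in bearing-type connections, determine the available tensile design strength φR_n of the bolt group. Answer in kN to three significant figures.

A_b = π·16²/4 = 201.1 mm²; f_rv = 171 × 1000 / (7 × 201.1) = 121.5 MPa.
F'_nt = 1.3 F_nt − (F_nt / φF_nv) f_rv = 1.3·620 − (620/(0.75·372))·121.5 = 536 MPa, capped at F_nt → F'_nt = 536 MPa.
R_n = F'_nt · A_b · n = 536 × 201.1 × 7 / 1000 = 754.4 kN.
Design strength φR_n = 0.75 × 754.4 = 566 kN.

566 kN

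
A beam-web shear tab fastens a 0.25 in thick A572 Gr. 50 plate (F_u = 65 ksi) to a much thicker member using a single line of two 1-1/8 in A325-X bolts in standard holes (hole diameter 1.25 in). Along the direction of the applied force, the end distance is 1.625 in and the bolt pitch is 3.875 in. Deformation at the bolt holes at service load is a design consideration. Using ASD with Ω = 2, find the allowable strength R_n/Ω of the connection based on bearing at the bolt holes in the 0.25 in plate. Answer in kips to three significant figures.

31.7 kips

Per bolt r_n = 1.2 l_c t F_u ≤ 2.4 d t F_u; upper limit = 2.4 × 1.125 × 0.25 × 65 = 43.87 kips.
Edge bolt: l_c = 1.625 − 1.25/2 = 1 in → 1.2 × 1 × 0.25 × 65 = 19.5 → r_n = 19.5 kips.
Interior bolts: l_c = 3.875 − 1.25 = 2.625 in → 1.2 × 2.625 × 0.25 × 65 = 51.19 → r_n = 43.87 kips.
R_n = 1 × 19.5 + 1 × 43.87 = 63.37 kips.
Allowable strength R_n/Ω = 63.37 / 2 = 31.7 kips.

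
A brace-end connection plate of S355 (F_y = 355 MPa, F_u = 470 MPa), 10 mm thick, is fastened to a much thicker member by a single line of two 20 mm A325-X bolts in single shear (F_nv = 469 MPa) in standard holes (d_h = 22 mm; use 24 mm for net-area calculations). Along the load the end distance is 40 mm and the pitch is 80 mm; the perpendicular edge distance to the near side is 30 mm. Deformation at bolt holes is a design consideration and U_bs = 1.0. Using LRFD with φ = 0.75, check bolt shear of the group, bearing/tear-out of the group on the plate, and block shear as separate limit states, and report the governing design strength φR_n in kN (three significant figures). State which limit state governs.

221 kN (bolt shear governs)

Bolt shear: A_b = π·20²/4 = 314.2 mm²; R_n = 469 × 314.2 × 2 × 1 / 1000 = 294.7 kN → 0.75 × 294.7 = 221 kN.
Bearing: edge l_c = 29, r_n = 163.6 kN; interior l_c = 58, r_n = 225.6 kN; R_n = 163.6 + 1·225.6 = 389.2 kN → 292 kN.
Block shear: A_gv = 1200, A_nv = 840, A_nt = 180 mm²; R_n = min(0.6F_uA_nv, 0.6F_yA_gv) + U_bs·F_u·A_nt = 321.5 kN → 241 kN.
Bolt shear governs: 221 kN.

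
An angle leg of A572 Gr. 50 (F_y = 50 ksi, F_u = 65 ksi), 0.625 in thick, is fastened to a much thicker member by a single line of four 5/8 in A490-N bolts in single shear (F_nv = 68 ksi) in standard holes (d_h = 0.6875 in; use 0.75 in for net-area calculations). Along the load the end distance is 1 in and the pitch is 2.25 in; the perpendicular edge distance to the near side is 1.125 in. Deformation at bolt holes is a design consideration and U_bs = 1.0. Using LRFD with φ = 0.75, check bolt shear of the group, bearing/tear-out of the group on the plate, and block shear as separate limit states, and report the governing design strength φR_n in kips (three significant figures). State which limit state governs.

62.6 kips (bolt shear governs)

Bolt shear: A_b = π·0.625²/4 = 0.3068 in²; R_n = 68 × 0.3068 × 4 × 1 = 83.45 kips → 0.75 × 83.45 = 62.6 kips.
Bearing: edge l_c = 0.6562, r_n = 31.99 kips; interior l_c = 1.562, r_n = 60.94 kips; R_n = 31.99 + 3·60.94 = 214.8 kips → 161 kips.
Block shear: A_gv = 4.844, A_nv = 3.203, A_nt = 0.4688 in²; R_n = min(0.6F_uA_nv, 0.6F_yA_gv) + U_bs·F_u·A_nt = 155.4 kips → 117 kips.
Bolt shear governs: 62.6 kips.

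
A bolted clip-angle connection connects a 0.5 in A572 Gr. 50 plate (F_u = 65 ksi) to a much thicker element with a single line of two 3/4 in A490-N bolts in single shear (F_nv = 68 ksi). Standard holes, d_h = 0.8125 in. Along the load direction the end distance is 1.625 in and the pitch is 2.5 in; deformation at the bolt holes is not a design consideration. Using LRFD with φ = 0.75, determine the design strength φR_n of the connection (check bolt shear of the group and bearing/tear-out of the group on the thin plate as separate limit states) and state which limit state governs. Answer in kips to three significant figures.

Bolt shear: A_b = π·0.75²/4 = 0.4418 in²; R_n = 68 × 0.4418 × 2 × 1 = 60.08 kips → 0.75 × 60.08 = 45.1 kips.
Bearing (1.5 l_c t F_u ≤ 3.0 d t F_u): upper limit = 3.0·0.75·0.5·65 = 73.12 kips.
  Edge l_c = 1.625 − 0.8125/2 = 1.219 → r_n = 59.41 kips; interior l_c = 2.5 − 0.8125 = 1.688 → r_n = 73.12 kips.
  R_n,bearing = 1·59.41 + 1·73.12 = 132.5 kips → 0.75 × 132.5 = 99.4 kips.
Bolt shear governs: 45.1 kips.

45.1 kips (bolt shear governs)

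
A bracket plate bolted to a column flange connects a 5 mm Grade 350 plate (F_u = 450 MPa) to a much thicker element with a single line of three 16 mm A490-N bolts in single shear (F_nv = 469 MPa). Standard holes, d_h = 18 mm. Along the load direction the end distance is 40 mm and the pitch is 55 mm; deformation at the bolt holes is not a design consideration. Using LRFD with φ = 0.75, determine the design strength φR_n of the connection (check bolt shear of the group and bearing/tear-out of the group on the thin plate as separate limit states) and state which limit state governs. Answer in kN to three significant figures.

212 kN (bolt shear governs)

Bolt shear: A_b = π·16²/4 = 201.1 mm²; R_n = 469 × 201.1 × 3 × 1 / 1000 = 282.9 kN → 0.75 × 282.9 = 212 kN.
Bearing (1.5 l_c t F_u ≤ 3.0 d t F_u): upper limit = 3.0·16·5·450 / 1000 = 108 kN.
  Edge l_c = 40 − 18/2 = 31 → r_n = 104.6 kN; interior l_c = 55 − 18 = 37 → r_n = 108 kN.
  R_n,bearing = 1·104.6 + 2·108 = 320.6 kN → 0.75 × 320.6 = 240 kN.
Bolt shear governs: 212 kN.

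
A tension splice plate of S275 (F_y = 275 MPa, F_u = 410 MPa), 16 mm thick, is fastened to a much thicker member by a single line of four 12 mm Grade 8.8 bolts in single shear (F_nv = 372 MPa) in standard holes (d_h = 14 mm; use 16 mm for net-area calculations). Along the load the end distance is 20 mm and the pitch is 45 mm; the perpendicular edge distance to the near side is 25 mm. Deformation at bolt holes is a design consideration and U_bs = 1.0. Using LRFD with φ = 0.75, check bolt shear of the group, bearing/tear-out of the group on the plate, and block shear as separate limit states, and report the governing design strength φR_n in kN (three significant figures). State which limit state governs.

126 kN (bolt shear governs)

Bolt shear: A_b = π·12²/4 = 113.1 mm²; R_n = 372 × 113.1 × 4 × 1 / 1000 = 168.3 kN → 0.75 × 168.3 = 126 kN.
Bearing: edge l_c = 13, r_n = 102.3 kN; interior l_c = 31, r_n = 188.9 kN; R_n = 102.3 + 3·188.9 = 669.1 kN → 502 kN.
Block shear: A_gv = 2480, A_nv = 1584, A_nt = 272 mm²; R_n = min(0.6F_uA_nv, 0.6F_yA_gv) + U_bs·F_u·A_nt = 501.2 kN → 376 kN.
Bolt shear governs: 126 kN.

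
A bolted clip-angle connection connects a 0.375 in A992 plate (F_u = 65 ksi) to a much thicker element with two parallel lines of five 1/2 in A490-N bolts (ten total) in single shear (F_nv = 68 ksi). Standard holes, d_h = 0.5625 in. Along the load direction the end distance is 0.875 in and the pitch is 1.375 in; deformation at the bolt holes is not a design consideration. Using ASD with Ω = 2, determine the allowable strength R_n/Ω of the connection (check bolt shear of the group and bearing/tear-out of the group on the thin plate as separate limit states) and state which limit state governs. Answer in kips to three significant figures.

66.8 kips (bolt shear governs)

Bolt shear: A_b = π·0.5²/4 = 0.1963 in²; R_n = 68 × 0.1963 × 10 × 1 = 133.5 kips → 133.5 / 2 = 66.8 kips.
Bearing (1.5 l_c t F_u ≤ 3.0 d t F_u): upper limit = 3.0·0.5·0.375·65 = 36.56 kips.
  Edge l_c = 0.875 − 0.5625/2 = 0.5938 → r_n = 21.71 kips; interior l_c = 1.375 − 0.5625 = 0.8125 → r_n = 29.71 kips.
  R_n,bearing = 2·21.71 + 8·29.71 = 281.1 kips → 281.1 / 2 = 141 kips.
Bolt shear governs: 66.8 kips.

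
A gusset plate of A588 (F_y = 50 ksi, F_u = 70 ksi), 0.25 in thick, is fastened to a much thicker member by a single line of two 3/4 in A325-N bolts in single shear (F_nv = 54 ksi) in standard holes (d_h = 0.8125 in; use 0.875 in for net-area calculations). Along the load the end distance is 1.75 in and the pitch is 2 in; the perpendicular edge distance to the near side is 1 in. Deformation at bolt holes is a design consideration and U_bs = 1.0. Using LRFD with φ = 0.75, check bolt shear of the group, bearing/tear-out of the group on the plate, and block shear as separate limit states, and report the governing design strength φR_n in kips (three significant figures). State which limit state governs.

Bolt shear: A_b = π·0.75²/4 = 0.4418 in²; R_n = 54 × 0.4418 × 2 × 1 = 47.71 kips → 0.75 × 47.71 = 35.8 kips.
Bearing: edge l_c = 1.344, r_n = 28.22 kips; interior l_c = 1.188, r_n = 24.94 kips; R_n = 28.22 + 1·24.94 = 53.16 kips → 39.9 kips.
Block shear: A_gv = 0.9375, A_nv = 0.6094, A_nt = 0.1406 in²; R_n = min(0.6F_uA_nv, 0.6F_yA_gv) + U_bs·F_u·A_nt = 35.44 kips → 26.6 kips.
Block shear governs: 26.6 kips.

26.6 kips (block shear governs)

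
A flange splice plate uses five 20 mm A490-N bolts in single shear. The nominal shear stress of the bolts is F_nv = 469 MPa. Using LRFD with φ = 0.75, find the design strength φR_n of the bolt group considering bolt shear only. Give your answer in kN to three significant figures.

553 kN

A_b = π × 20² / 4 = 314.2 mm².
R_n = F_nv · A_b · n · n_s = 469 × 314.2 × 5 × 1 / 1000 = 736.7 kN.
Design strength φR_n = 0.75 × 736.7 = 553 kN.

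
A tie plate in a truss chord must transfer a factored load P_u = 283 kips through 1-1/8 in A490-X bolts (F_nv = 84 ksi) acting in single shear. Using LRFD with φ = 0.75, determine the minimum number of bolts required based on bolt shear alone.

A_b = π·1.125²/4 = 0.994 in².
Per-bolt design strength φR_n = 0.75 × 84 × 0.994 × 1 = 62.62 kips.
n ≥ 283 / 62.62 = 4.519 → use 5 bolts.

5 bolts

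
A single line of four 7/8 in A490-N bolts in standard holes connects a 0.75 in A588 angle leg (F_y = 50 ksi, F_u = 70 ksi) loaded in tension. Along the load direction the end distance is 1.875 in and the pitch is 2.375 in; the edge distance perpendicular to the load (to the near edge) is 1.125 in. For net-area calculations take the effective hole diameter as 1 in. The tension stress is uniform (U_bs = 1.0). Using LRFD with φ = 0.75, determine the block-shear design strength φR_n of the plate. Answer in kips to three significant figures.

155 kips

Shear plane L_v = 1.875 + 3·2.375 = 9 in; A_gv = 9 × 0.75 = 6.75 in².
A_nv = (9 − 3.5·1) × 0.75 = 4.125 in².
A_nt = (1.125 − 0.5·1) × 0.75 = 0.4688 in².
0.6 F_u A_nv = 173.2 kips; 0.6 F_y A_gv = 202.5 kips → shear rupture governs the shear term.
R_n = 173.2 + 1.0 × 70 × 0.4688 = 206.1 kips.
Design strength φR_n = 0.75 × 206.1 = 155 kips.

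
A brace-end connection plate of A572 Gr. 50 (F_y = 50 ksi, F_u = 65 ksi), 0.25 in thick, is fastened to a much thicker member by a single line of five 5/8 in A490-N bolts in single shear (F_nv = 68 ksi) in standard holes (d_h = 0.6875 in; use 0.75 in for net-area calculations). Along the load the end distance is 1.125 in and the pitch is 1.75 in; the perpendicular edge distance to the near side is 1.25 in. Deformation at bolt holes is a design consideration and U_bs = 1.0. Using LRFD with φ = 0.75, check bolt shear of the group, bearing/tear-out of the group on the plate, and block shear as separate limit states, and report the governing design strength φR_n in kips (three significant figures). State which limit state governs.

45.4 kips (block shear governs)

Bolt shear: A_b = π·0.625²/4 = 0.3068 in²; R_n = 68 × 0.3068 × 5 × 1 = 104.3 kips → 0.75 × 104.3 = 78.2 kips.
Bearing: edge l_c = 0.7812, r_n = 15.23 kips; interior l_c = 1.062, r_n = 20.72 kips; R_n = 15.23 + 4·20.72 = 98.11 kips → 73.6 kips.
Block shear: A_gv = 2.031, A_nv = 1.188, A_nt = 0.2188 in²; R_n = min(0.6F_uA_nv, 0.6F_yA_gv) + U_bs·F_u·A_nt = 60.53 kips → 45.4 kips.
Block shear governs: 45.4 kips.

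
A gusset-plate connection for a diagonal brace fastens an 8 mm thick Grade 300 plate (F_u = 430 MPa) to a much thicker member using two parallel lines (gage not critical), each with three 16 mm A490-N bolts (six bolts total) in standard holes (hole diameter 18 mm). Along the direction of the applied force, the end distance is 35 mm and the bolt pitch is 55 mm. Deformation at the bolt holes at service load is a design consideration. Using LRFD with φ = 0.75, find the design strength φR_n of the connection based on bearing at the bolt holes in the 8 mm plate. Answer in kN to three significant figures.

Per bolt r_n = 1.2 l_c t F_u ≤ 2.4 d t F_u; upper limit = 2.4 × 16 × 8 × 430 / 1000 = 132.1 kN.
Edge bolt: l_c = 35 − 18/2 = 26 mm → 1.2 × 26 × 8 × 430 / 1000 = 107.3 → r_n = 107.3 kN.
Interior bolts: l_c = 55 − 18 = 37 mm → 1.2 × 37 × 8 × 430 / 1000 = 152.7 → r_n = 132.1 kN.
R_n = 2 × 107.3 + 4 × 132.1 = 743 kN.
Design strength φR_n = 0.75 × 743 = 557 kN.

557 kN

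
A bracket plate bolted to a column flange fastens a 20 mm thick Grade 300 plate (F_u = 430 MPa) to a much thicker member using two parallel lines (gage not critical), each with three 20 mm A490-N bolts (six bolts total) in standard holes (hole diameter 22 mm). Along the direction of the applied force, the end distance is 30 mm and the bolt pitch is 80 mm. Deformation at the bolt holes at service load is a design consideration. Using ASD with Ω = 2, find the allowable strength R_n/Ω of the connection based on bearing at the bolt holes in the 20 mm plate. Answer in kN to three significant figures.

Per bolt r_n = 1.2 l_c t F_u ≤ 2.4 d t F_u; upper limit = 2.4 × 20 × 20 × 430 / 1000 = 412.8 kN.
Edge bolt: l_c = 30 − 22/2 = 19 mm → 1.2 × 19 × 20 × 430 / 1000 = 196.1 → r_n = 196.1 kN.
Interior bolts: l_c = 80 − 22 = 58 mm → 1.2 × 58 × 20 × 430 / 1000 = 598.6 → r_n = 412.8 kN.
R_n = 2 × 196.1 + 4 × 412.8 = 2043 kN.
Allowable strength R_n/Ω = 2043 / 2 = 1020 kN.

1020 kN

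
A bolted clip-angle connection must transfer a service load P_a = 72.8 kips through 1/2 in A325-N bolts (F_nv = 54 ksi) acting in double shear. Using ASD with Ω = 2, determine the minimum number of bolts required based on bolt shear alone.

7 bolts

A_b = π·0.5²/4 = 0.1963 in².
Per-bolt allowable strength R_n/Ω = 54 × 0.1963 × 2 / 2 = 10.6 kips.
n ≥ 72.8 / 10.6 = 6.866 → use 7 bolts.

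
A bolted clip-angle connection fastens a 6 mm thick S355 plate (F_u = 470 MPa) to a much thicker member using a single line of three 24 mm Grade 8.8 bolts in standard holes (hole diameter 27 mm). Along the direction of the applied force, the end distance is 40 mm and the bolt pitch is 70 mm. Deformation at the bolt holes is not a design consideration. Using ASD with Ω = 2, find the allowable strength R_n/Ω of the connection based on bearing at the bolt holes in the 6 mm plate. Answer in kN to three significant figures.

238 kN

Per bolt r_n = 1.5 l_c t F_u ≤ 3.0 d t F_u; upper limit = 3.0 × 24 × 6 × 470 / 1000 = 203 kN.
Edge bolt: l_c = 40 − 27/2 = 26.5 mm → 1.5 × 26.5 × 6 × 470 / 1000 = 112.1 → r_n = 112.1 kN.
Interior bolts: l_c = 70 − 27 = 43 mm → 1.5 × 43 × 6 × 470 / 1000 = 181.9 → r_n = 181.9 kN.
R_n = 1 × 112.1 + 2 × 181.9 = 475.9 kN.
Allowable strength R_n/Ω = 475.9 / 2 = 238 kN.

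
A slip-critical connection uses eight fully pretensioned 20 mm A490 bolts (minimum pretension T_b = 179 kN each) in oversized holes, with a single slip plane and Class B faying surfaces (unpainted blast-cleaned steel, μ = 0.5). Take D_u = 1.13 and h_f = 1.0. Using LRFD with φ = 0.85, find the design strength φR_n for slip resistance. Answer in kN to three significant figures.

688 kN

R_n = μ · D_u · h_f · T_b · n_s · n_b = 0.5 × 1.13 × 1.0 × 179 × 1 × 8 = 809.1 kN.
Design strength φR_n = 0.85 × 809.1 = 688 kN.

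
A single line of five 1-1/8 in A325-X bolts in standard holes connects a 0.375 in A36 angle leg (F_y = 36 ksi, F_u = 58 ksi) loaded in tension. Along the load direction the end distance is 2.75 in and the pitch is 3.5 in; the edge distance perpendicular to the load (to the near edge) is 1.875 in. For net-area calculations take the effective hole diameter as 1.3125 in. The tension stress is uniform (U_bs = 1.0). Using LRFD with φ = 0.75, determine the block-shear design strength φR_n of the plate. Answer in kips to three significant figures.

122 kips

Shear plane L_v = 2.75 + 4·3.5 = 16.75 in; A_gv = 16.75 × 0.375 = 6.281 in².
A_nv = (16.75 − 4.5·1.3125) × 0.375 = 4.066 in².
A_nt = (1.875 − 0.5·1.3125) × 0.375 = 0.457 in².
0.6 F_u A_nv = 141.5 kips; 0.6 F_y A_gv = 135.7 kips → shear yielding governs the shear term.
R_n = 135.7 + 1.0 × 58 × 0.457 = 162.2 kips.
Design strength φR_n = 0.75 × 162.2 = 122 kips.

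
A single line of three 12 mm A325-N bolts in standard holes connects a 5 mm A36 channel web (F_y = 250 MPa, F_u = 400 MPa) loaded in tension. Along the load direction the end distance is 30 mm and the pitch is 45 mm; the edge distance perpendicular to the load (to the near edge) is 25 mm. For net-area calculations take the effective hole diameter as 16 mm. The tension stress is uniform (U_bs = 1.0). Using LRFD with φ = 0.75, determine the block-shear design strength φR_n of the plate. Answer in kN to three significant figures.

93 kN

Shear plane L_v = 30 + 2·45 = 120 mm; A_gv = 120 × 5 = 600 mm².
A_nv = (120 − 2.5·16) × 5 = 400 mm².
A_nt = (25 − 0.5·16) × 5 = 85 mm².
0.6 F_u A_nv = 96 kN; 0.6 F_y A_gv = 90 kN → shear yielding governs the shear term.
R_n = 90 + 1.0 × 400 × 85 / 1000 = 124 kN.
Design strength φR_n = 0.75 × 124 = 93 kN.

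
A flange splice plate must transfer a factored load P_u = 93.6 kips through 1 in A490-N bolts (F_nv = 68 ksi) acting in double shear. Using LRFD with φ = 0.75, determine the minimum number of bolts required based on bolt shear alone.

A_b = π·1²/4 = 0.7854 in².
Per-bolt design strength φR_n = 0.75 × 68 × 0.7854 × 2 = 80.11 kips.
n ≥ 93.6 / 80.11 = 1.168 → use 2 bolts.

2 bolts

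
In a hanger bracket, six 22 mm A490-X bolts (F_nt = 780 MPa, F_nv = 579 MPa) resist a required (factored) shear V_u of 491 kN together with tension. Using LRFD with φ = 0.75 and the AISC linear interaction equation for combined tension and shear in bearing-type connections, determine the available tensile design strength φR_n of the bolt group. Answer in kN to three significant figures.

A_b = π·22²/4 = 380.1 mm²; f_rv = 491 × 1000 / (6 × 380.1) = 215.3 MPa.
F'_nt = 1.3 F_nt − (F_nt / φF_nv) f_rv = 1.3·780 − (780/(0.75·579))·215.3 = 627.3 MPa, capped at F_nt → F'_nt = 627.3 MPa.
R_n = F'_nt · A_b · n = 627.3 × 380.1 × 6 / 1000 = 1431 kN.
Design strength φR_n = 0.75 × 1431 = 1070 kN.

1070 kN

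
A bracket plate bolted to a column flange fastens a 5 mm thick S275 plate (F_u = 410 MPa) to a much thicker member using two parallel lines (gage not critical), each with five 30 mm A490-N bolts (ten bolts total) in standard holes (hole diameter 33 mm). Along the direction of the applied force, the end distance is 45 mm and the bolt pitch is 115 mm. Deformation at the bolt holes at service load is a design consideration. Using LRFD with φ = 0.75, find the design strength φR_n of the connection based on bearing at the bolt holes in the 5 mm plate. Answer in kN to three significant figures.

Per bolt r_n = 1.2 l_c t F_u ≤ 2.4 d t F_u; upper limit = 2.4 × 30 × 5 × 410 / 1000 = 147.6 kN.
Edge bolt: l_c = 45 − 33/2 = 28.5 mm → 1.2 × 28.5 × 5 × 410 / 1000 = 70.11 → r_n = 70.11 kN.
Interior bolts: l_c = 115 − 33 = 82 mm → 1.2 × 82 × 5 × 410 / 1000 = 201.7 → r_n = 147.6 kN.
R_n = 2 × 70.11 + 8 × 147.6 = 1321 kN.
Design strength φR_n = 0.75 × 1321 = 991 kN.

991 kN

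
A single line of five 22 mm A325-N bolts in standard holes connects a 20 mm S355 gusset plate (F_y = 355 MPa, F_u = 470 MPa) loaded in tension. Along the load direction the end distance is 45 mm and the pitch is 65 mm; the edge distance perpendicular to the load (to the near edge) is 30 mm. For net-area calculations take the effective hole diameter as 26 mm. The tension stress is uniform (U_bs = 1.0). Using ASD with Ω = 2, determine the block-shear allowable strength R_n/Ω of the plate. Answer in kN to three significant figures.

Shear plane L_v = 45 + 4·65 = 305 mm; A_gv = 305 × 20 = 6100 mm².
A_nv = (305 − 4.5·26) × 20 = 3760 mm².
A_nt = (30 − 0.5·26) × 20 = 340 mm².
0.6 F_u A_nv = 1060 kN; 0.6 F_y A_gv = 1299 kN → shear rupture governs the shear term.
R_n = 1060 + 1.0 × 470 × 340 / 1000 = 1220 kN.
Allowable strength R_n/Ω = 1220 / 2 = 610 kN.

610 kN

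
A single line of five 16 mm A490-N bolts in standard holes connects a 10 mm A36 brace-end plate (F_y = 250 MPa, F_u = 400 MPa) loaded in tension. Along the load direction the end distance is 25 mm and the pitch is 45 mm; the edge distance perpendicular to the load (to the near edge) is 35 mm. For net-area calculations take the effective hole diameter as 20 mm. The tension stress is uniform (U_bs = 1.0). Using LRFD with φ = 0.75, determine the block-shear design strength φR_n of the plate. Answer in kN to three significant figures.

Shear plane L_v = 25 + 4·45 = 205 mm; A_gv = 205 × 10 = 2050 mm².
A_nv = (205 − 4.5·20) × 10 = 1150 mm².
A_nt = (35 − 0.5·20) × 10 = 250 mm².
0.6 F_u A_nv = 276 kN; 0.6 F_y A_gv = 307.5 kN → shear rupture governs the shear term.
R_n = 276 + 1.0 × 400 × 250 / 1000 = 376 kN.
Design strength φR_n = 0.75 × 376 = 282 kN.

282 kN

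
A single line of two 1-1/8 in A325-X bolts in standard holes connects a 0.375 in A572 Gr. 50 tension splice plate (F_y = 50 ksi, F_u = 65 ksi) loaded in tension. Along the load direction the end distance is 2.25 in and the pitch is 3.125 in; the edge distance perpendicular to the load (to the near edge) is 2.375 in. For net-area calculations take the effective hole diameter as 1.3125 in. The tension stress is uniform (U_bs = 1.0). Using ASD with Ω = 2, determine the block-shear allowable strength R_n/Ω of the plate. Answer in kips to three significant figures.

Shear plane L_v = 2.25 + 1·3.125 = 5.375 in; A_gv = 5.375 × 0.375 = 2.016 in².
A_nv = (5.375 − 1.5·1.3125) × 0.375 = 1.277 in².
A_nt = (2.375 − 0.5·1.3125) × 0.375 = 0.6445 in².
0.6 F_u A_nv = 49.82 kips; 0.6 F_y A_gv = 60.47 kips → shear rupture governs the shear term.
R_n = 49.82 + 1.0 × 65 × 0.6445 = 91.71 kips.
Allowable strength R_n/Ω = 91.71 / 2 = 45.9 kips.

45.9 kips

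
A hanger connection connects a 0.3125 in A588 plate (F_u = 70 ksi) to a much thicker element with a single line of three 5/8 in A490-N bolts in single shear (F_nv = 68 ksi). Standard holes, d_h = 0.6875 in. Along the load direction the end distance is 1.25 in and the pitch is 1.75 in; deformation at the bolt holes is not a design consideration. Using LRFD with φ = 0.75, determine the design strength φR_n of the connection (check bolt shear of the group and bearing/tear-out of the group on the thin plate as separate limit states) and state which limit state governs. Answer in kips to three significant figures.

46.9 kips (bolt shear governs)

Bolt shear: A_b = π·0.625²/4 = 0.3068 in²; R_n = 68 × 0.3068 × 3 × 1 = 62.59 kips → 0.75 × 62.59 = 46.9 kips.
Bearing (1.5 l_c t F_u ≤ 3.0 d t F_u): upper limit = 3.0·0.625·0.3125·70 = 41.02 kips.
  Edge l_c = 1.25 − 0.6875/2 = 0.9062 → r_n = 29.74 kips; interior l_c = 1.75 − 0.6875 = 1.062 → r_n = 34.86 kips.
  R_n,bearing = 1·29.74 + 2·34.86 = 99.46 kips → 0.75 × 99.46 = 74.6 kips.
Bolt shear governs: 46.9 kips.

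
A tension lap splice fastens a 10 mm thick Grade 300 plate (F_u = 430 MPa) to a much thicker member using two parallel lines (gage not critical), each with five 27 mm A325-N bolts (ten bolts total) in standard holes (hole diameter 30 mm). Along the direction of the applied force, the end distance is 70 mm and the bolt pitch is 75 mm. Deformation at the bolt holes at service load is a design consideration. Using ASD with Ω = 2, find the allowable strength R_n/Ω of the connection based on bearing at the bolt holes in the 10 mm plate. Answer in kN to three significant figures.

1210 kN

Per bolt r_n = 1.2 l_c t F_u ≤ 2.4 d t F_u; upper limit = 2.4 × 27 × 10 × 430 / 1000 = 278.6 kN.
Edge bolt: l_c = 70 − 30/2 = 55 mm → 1.2 × 55 × 10 × 430 / 1000 = 283.8 → r_n = 278.6 kN.
Interior bolts: l_c = 75 − 30 = 45 mm → 1.2 × 45 × 10 × 430 / 1000 = 232.2 → r_n = 232.2 kN.
R_n = 2 × 278.6 + 8 × 232.2 = 2415 kN.
Allowable strength R_n/Ω = 2415 / 2 = 1210 kN.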